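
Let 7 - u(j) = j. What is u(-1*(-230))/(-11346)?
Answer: 223/11346 ≈ 0.019655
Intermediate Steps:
u(j) = 7 - j
u(-1*(-230))/(-11346) = (7 - (-1)*(-230))/(-11346) = (7 - 1*230)*(-1/11346) = (7 - 230)*(-1/11346) = -223*(-1/11346) = 223/11346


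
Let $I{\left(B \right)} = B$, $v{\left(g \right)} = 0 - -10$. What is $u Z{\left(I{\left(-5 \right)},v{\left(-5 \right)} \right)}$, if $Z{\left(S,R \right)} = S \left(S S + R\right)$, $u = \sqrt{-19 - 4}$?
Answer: $- 175 i \sqrt{23} \approx - 839.27 i$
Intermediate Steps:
$v{\left(g \right)} = 10$ ($v{\left(g \right)} = 0 + 10 = 10$)
$u = i \sqrt{23}$ ($u = \sqrt{-23} = i \sqrt{23} \approx 4.7958 i$)
$Z{\left(S,R \right)} = S \left(R + S^{2}\right)$ ($Z{\left(S,R \right)} = S \left(S^{2} + R\right) = S \left(R + S^{2}\right)$)
$u Z{\left(I{\left(-5 \right)},v{\left(-5 \right)} \right)} = i \sqrt{23} \left(- 5 \left(10 + \left(-5\right)^{2}\right)\right) = i \sqrt{23} \left(- 5 \left(10 + 25\right)\right) = i \sqrt{23} \left(\left(-5\right) 35\right) = i \sqrt{23} \left(-175\right) = - 175 i \sqrt{23}$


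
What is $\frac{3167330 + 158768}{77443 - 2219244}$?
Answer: $- \frac{3326098}{2141801} \approx -1.5529$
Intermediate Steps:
$\frac{3167330 + 158768}{77443 - 2219244} = \frac{3326098}{-2141801} = 3326098 \left(- \frac{1}{2141801}\right) = - \frac{3326098}{2141801}$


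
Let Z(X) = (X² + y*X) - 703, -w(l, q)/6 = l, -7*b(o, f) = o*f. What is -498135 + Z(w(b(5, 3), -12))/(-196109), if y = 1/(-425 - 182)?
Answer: -2905556674980986/5832869987 ≈ -4.9814e+5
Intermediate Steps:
b(o, f) = -f*o/7 (b(o, f) = -o*f/7 = -f*o/7)
y = -1/607 (y = 1/(-607) = -1/607 ≈ -0.0016474)
w(l, q) = -6*l
Z(X) = -703 + X² - X/607 (Z(X) = (X² - X/607) - 703 = -703 + X² - X/607)
-498135 + Z(w(b(5, 3), -12))/(-196109) = -498135 + (-703 + (-(-6)*3*5/7)² - (-6)*(-⅐*3*5)/607)/(-196109) = -498135 + (-703 + (-6*(-15/7))² - (-6)*(-15)/(607*7))*(-1/196109) = -498135 + (-703 + (90/7)² - 1/607*90/7)*(-1/196109) = -498135 + (-703 + 8100/49 - 90/4249)*(-1/196109) = -498135 - 15993259/29743*(-1/196109) = -498135 + 15993259/5832869987 = -2905556674980986/5832869987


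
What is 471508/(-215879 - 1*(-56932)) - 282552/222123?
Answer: -941154492/222048959 ≈ -4.2385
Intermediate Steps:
471508/(-215879 - 1*(-56932)) - 282552/222123 = 471508/(-215879 + 56932) - 282552*1/222123 = 471508/(-158947) - 94184/74041 = 471508*(-1/158947) - 94184/74041 = -471508/158947 - 94184/74041 = -941154492/222048959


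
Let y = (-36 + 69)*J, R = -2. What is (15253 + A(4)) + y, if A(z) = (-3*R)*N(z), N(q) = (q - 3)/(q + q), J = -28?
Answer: 57319/4 ≈ 14330.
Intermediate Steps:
N(q) = (-3 + q)/(2*q) (N(q) = (-3 + q)/((2*q)) = (-3 + q)*(1/(2*q)) = (-3 + q)/(2*q))
y = -924 (y = (-36 + 69)*(-28) = 33*(-28) = -924)
A(z) = 3*(-3 + z)/z (A(z) = (-3*(-2))*((-3 + z)/(2*z)) = 6*((-3 + z)/(2*z)) = 3*(-3 + z)/z)
(15253 + A(4)) + y = (15253 + (3 - 9/4)) - 924 = (15253 + 3/4) - 924 = 61015/4 - 924 = 57319/4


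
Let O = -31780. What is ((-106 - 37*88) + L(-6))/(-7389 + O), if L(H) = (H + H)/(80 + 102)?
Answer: 305948/3564379 ≈ 0.085835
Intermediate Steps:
L(H) = H/91 (L(H) = (2*H)/182 = (2*H)*(1/182) = H/91)
((-106 - 37*88) + L(-6))/(-7389 + O) = ((-106 - 37*88) + (1/91)*(-6))/(-7389 - 31780) = ((-106 - 3256) - 6/91)/(-39169) = (-3362 - 6/91)*(-1/39169) = -305948/91*(-1/39169) = 305948/3564379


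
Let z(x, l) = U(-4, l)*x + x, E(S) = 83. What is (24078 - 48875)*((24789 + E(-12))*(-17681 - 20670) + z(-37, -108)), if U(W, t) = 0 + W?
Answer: 23653014234917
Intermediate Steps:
U(W, t) = W
z(x, l) = -3*x (z(x, l) = -4*x + x = -3*x)
(24078 - 48875)*((24789 + E(-12))*(-17681 - 20670) + z(-37, -108)) = (24078 - 48875)*((24789 + 83)*(-17681 - 20670) - 3*(-37)) = -24797*(24872*(-38351) + 111) = -24797*(-953866072 + 111) = -24797*(-953865961) = 23653014234917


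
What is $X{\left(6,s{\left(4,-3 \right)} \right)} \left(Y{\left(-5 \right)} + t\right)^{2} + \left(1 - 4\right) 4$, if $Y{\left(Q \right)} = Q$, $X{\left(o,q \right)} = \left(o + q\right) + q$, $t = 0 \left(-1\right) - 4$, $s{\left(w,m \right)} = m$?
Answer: $-12$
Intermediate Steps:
$t = -4$ ($t = 0 - 4 = -4$)
$X{\left(o,q \right)} = o + 2 q$
$X{\left(6,s{\left(4,-3 \right)} \right)} \left(Y{\left(-5 \right)} + t\right)^{2} + \left(1 - 4\right) 4 = \left(6 + 2 \left(-3\right)\right) \left(-5 - 4\right)^{2} + \left(1 - 4\right) 4 = \left(6 - 6\right) \left(-9\right)^{2} - 12 = 0 \cdot 81 - 12 = 0 - 12 = -12$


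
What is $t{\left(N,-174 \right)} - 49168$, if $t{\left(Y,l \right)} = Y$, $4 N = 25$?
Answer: $- \frac{196647}{4} \approx -49162.0$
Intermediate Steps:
$N = \frac{25}{4}$ ($N = \frac{1}{4} \cdot 25 = \frac{25}{4} \approx 6.25$)
$t{\left(N,-174 \right)} - 49168 = \frac{25}{4} - 49168 = - \frac{196647}{4}$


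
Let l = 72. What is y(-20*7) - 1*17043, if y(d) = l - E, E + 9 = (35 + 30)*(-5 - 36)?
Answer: -14297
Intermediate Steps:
E = -2674 (E = -9 + (35 + 30)*(-5 - 36) = -9 + 65*(-41) = -9 - 2665 = -2674)
y(d) = 2746 (y(d) = 72 - 1*(-2674) = 72 + 2674 = 2746)
y(-20*7) - 1*17043 = 2746 - 1*17043 = 2746 - 17043 = -14297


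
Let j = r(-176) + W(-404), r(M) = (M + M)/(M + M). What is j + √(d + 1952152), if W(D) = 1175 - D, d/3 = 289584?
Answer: 1580 + 2*√705226 ≈ 3259.6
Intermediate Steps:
d = 868752 (d = 3*289584 = 868752)
r(M) = 1 (r(M) = (2*M)/((2*M)) = (2*M)*(1/(2*M)) = 1)
j = 1580 (j = 1 + (1175 - 1*(-404)) = 1 + (1175 + 404) = 1 + 1579 = 1580)
j + √(d + 1952152) = 1580 + √(868752 + 1952152) = 1580 + √2820904 = 1580 + 2*√705226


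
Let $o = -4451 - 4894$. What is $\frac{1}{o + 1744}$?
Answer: $- \frac{1}{7601} \approx -0.00013156$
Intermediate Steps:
$o = -9345$ ($o = -4451 - 4894 = -9345$)
$\frac{1}{o + 1744} = \frac{1}{-9345 + 1744} = \frac{1}{-7601} = - \frac{1}{7601}$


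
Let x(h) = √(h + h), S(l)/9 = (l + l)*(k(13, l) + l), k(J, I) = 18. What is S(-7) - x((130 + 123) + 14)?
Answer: -1386 - √534 ≈ -1409.1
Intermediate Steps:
S(l) = 18*l*(18 + l) (S(l) = 9*((l + l)*(18 + l)) = 9*((2*l)*(18 + l)) = 9*(2*l*(18 + l)) = 18*l*(18 + l))
x(h) = √2*√h (x(h) = √(2*h) = √2*√h)
S(-7) - x((130 + 123) + 14) = 18*(-7)*(18 - 7) - √2*√((130 + 123) + 14) = 18*(-7)*11 - √2*√(253 + 14) = -1386 - √2*√267 = -1386 - √534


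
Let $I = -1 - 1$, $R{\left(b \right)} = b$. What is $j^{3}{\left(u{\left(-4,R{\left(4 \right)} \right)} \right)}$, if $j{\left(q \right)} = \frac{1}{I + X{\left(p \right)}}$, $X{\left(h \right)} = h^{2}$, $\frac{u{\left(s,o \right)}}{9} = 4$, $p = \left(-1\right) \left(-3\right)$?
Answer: $\frac{1}{343} \approx 0.0029155$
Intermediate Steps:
$I = -2$
$p = 3$
$u{\left(s,o \right)} = 36$ ($u{\left(s,o \right)} = 9 \cdot 4 = 36$)
$j{\left(q \right)} = \frac{1}{7}$ ($j{\left(q \right)} = \frac{1}{-2 + 3^{2}} = \frac{1}{-2 + 9} = \frac{1}{7}$)
$j^{3}{\left(u{\left(-4,R{\left(4 \right)} \right)} \right)} = \left(\frac{1}{7}\right)^{3} = \frac{1}{343}$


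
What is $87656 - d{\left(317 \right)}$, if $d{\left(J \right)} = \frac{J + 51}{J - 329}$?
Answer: $\frac{263060}{3} \approx 87687.0$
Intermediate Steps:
$d{\left(J \right)} = \frac{51 + J}{-329 + J}$
$87656 - d{\left(317 \right)} = 87656 - \frac{51 + 317}{-329 + 317} = 87656 - \frac{1}{-12} \cdot 368 = 87656 - \left(- \frac{1}{12}\right) 368 = 87656 - - \frac{92}{3} = 87656 + \frac{92}{3} = \frac{263060}{3}$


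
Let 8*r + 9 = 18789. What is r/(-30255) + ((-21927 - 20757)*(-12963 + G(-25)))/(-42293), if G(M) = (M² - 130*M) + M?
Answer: -1569155701637/170609962 ≈ -9197.3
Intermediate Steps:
G(M) = M² - 129*M
r = 4695/2 (r = -9/8 + (⅛)*18789 = -9/8 + 18789/8 = 4695/2 ≈ 2347.5)
r/(-30255) + ((-21927 - 20757)*(-12963 + G(-25)))/(-42293) = (4695/2)/(-30255) + ((-21927 - 20757)*(-12963 - 25*(-129 - 25)))/(-42293) = (4695/2)*(-1/30255) - 42684*(-12963 - 25*(-154))*(-1/42293) = -313/4034 - 42684*(-12963 + 3850)*(-1/42293) = -313/4034 - 42684*(-9113)*(-1/42293) = -313/4034 + 388979292*(-1/42293) = -313/4034 - 388979292/42293 = -1569155701637/170609962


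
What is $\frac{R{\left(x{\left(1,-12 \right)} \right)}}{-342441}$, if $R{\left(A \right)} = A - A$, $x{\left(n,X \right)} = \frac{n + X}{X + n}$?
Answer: $0$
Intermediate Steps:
$x{\left(n,X \right)} = 1$ ($x{\left(n,X \right)} = \frac{X + n}{X + n} = 1$)
$R{\left(A \right)} = 0$
$\frac{R{\left(x{\left(1,-12 \right)} \right)}}{-342441} = \frac{0}{-342441} = 0 \left(- \frac{1}{342441}\right) = 0$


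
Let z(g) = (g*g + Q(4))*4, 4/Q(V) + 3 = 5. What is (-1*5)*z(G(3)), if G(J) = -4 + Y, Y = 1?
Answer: -220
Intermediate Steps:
Q(V) = 2 (Q(V) = 4/(-3 + 5) = 4/2 = 4*(½) = 2)
G(J) = -3 (G(J) = -4 + 1 = -3)
z(g) = 8 + 4*g² (z(g) = (g*g + 2)*4 = (g² + 2)*4 = (2 + g²)*4 = 8 + 4*g²)
(-1*5)*z(G(3)) = (-1*5)*(8 + 4*(-3)²) = -5*(8 + 4*9) = -5*(8 + 36) = -5*44 = -220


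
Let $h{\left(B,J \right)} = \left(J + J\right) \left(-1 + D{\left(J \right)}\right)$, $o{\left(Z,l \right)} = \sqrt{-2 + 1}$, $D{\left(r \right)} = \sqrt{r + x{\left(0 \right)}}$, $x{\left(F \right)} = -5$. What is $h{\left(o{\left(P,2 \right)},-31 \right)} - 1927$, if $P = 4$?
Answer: $-1865 - 372 i \approx -1865.0 - 372.0 i$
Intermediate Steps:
$D{\left(r \right)} = \sqrt{-5 + r}$ ($D{\left(r \right)} = \sqrt{r - 5} = \sqrt{-5 + r}$)
$o{\left(Z,l \right)} = i$ ($o{\left(Z,l \right)} = \sqrt{-1} = i$)
$h{\left(B,J \right)} = 2 J \left(-1 + \sqrt{-5 + J}\right)$ ($h{\left(B,J \right)} = \left(J + J\right) \left(-1 + \sqrt{-5 + J}\right) = 2 J \left(-1 + \sqrt{-5 + J}\right)$)
$h{\left(o{\left(P,2 \right)},-31 \right)} - 1927 = 2 \left(-31\right) \left(-1 + \sqrt{-5 - 31}\right) - 1927 = 2 \left(-31\right) \left(-1 + \sqrt{-36}\right) - 1927 = 2 \left(-31\right) \left(-1 + 6 i\right) - 1927 = \left(62 - 372 i\right) - 1927 = -1865 - 372 i$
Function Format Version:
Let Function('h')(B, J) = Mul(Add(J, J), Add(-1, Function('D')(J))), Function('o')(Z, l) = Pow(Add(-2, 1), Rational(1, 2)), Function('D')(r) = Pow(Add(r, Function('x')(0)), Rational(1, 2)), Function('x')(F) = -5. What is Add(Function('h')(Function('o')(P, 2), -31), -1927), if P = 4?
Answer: Add(-1865, Mul(-372, I)) ≈ Add(-1865.0, Mul(-372.00, I))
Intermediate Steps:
Function('D')(r) = Pow(Add(-5, r), Rational(1, 2)) (Function('D')(r) = Pow(Add(r, -5), Rational(1, 2)) = Pow(Add(-5, r), Rational(1, 2)))
Function('o')(Z, l) = I (Function('o')(Z, l) = Pow(-1, Rational(1, 2)) = I)
Function('h')(B, J) = Mul(2, J, Add(-1, Pow(Add(-5, J), Rational(1, 2)))) (Function('h')(B, J) = Mul(Add(J, J), Add(-1, Pow(Add(-5, J), Rational(1, 2)))) = Mul(Mul(2, J), Add(-1, Pow(Add(-5, J), Rational(1, 2)))) = Mul(2, J, Add(-1, Pow(Add(-5, J), Rational(1, 2)))))
Add(Function('h')(Function('o')(P, 2), -31), -1927) = Add(Mul(2, -31, Add(-1, Pow(Add(-5, -31), Rational(1, 2)))), -1927) = Add(Mul(2, -31, Add(-1, Pow(-36, Rational(1, 2)))), -1927) = Add(Mul(2, -31, Add(-1, Mul(6, I))), -1927) = Add(Add(62, Mul(-372, I)), -1927) = Add(-1865, Mul(-372, I))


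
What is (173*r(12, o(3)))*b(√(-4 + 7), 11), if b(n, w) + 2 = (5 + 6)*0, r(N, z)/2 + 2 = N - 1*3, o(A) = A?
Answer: -4844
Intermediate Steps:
r(N, z) = -10 + 2*N (r(N, z) = -4 + 2*(N - 1*3) = -4 + 2*(N - 3) = -4 + 2*(-3 + N) = -4 + (-6 + 2*N) = -10 + 2*N)
b(n, w) = -2 (b(n, w) = -2 + (5 + 6)*0 = -2 + 11*0 = -2 + 0 = -2)
(173*r(12, o(3)))*b(√(-4 + 7), 11) = (173*(-10 + 2*12))*(-2) = (173*(-10 + 24))*(-2) = (173*14)*(-2) = 2422*(-2) = -4844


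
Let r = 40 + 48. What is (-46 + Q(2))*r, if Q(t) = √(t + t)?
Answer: -3872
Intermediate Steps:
Q(t) = √2*√t (Q(t) = √(2*t) = √2*√t)
r = 88
(-46 + Q(2))*r = (-46 + √2*√2)*88 = (-46 + 2)*88 = -44*88 = -3872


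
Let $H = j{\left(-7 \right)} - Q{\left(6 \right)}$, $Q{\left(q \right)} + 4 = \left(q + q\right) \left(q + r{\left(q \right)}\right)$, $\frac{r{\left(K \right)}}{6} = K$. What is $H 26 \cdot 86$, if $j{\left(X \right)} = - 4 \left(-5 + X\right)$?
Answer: $-1010672$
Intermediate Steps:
$j{\left(X \right)} = 20 - 4 X$
$r{\left(K \right)} = 6 K$
$Q{\left(q \right)} = -4 + 14 q^{2}$ ($Q{\left(q \right)} = -4 + \left(q + q\right) \left(q + 6 q\right) = -4 + 2 q 7 q = -4 + 14 q^{2}$)
$H = -452$ ($H = \left(20 - -28\right) - \left(-4 + 14 \cdot 6^{2}\right) = \left(20 + 28\right) - \left(-4 + 14 \cdot 36\right) = 48 - \left(-4 + 504\right) = 48 - 500 = -452$)
$H 26 \cdot 86 = \left(-452\right) 26 \cdot 86 = \left(-11752\right) 86 = -1010672$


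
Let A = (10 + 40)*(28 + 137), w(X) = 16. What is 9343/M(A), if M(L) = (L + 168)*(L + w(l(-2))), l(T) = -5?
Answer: 9343/69583188 ≈ 0.00013427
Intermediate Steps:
A = 8250 (A = 50*165 = 8250)
M(L) = (16 + L)*(168 + L) (M(L) = (L + 168)*(L + 16) = (168 + L)*(16 + L) = (16 + L)*(168 + L))
9343/M(A) = 9343/(2688 + 8250² + 184*8250) = 9343/(2688 + 68062500 + 1518000) = 9343/69583188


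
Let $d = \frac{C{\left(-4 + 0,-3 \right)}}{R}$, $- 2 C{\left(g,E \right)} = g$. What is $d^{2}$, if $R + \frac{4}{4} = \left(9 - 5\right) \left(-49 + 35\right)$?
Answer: $\frac{4}{3249} \approx 0.0012311$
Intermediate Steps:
$R = -57$ ($R = -1 + \left(9 - 5\right) \left(-49 + 35\right) = -1 + 4 \left(-14\right) = -1 - 56 = -57$)
$C{\left(g,E \right)} = - \frac{g}{2}$
$d = - \frac{2}{57}$ ($d = \frac{\left(- \frac{1}{2}\right) \left(-4 + 0\right)}{-57} = \left(- \frac{1}{2}\right) \left(-4\right) \left(- \frac{1}{57}\right) = 2 \left(- \frac{1}{57}\right) = - \frac{2}{57} \approx -0.035088$)
$d^{2} = \left(- \frac{2}{57}\right)^{2} = \frac{4}{3249}$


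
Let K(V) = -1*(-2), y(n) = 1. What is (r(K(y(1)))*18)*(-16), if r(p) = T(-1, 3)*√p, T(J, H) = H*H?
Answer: -2592*√2 ≈ -3665.6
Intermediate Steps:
T(J, H) = H²
K(V) = 2
r(p) = 9*√p (r(p) = 3²*√p = 9*√p)
(r(K(y(1)))*18)*(-16) = ((9*√2)*18)*(-16) = (162*√2)*(-16) = -2592*√2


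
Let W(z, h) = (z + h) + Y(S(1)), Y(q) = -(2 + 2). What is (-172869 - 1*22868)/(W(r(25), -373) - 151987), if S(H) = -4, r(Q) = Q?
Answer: 195737/152339 ≈ 1.2849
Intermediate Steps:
Y(q) = -4 (Y(q) = -1*4 = -4)
W(z, h) = -4 + h + z (W(z, h) = (z + h) - 4 = (h + z) - 4 = -4 + h + z)
(-172869 - 1*22868)/(W(r(25), -373) - 151987) = (-172869 - 1*22868)/((-4 - 373 + 25) - 151987) = (-172869 - 22868)/(-352 - 151987) = -195737/(-152339) = -195737*(-1/152339) = 195737/152339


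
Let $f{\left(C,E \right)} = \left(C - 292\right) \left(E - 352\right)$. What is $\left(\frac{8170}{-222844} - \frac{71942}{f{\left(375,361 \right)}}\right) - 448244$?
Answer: $- \frac{37316368470115}{83232234} \approx -4.4834 \cdot 10^{5}$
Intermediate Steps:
$f{\left(C,E \right)} = \left(-352 + E\right) \left(-292 + C\right)$ ($f{\left(C,E \right)} = \left(-292 + C\right) \left(-352 + E\right) = \left(-352 + E\right) \left(-292 + C\right)$)
$\left(\frac{8170}{-222844} - \frac{71942}{f{\left(375,361 \right)}}\right) - 448244 = \left(\frac{8170}{-222844} - \frac{71942}{102784 - 132000 - 105412 + 375 \cdot 361}\right) - 448244 = \left(8170 \left(- \frac{1}{222844}\right) - \frac{71942}{102784 - 132000 - 105412 + 135375}\right) - 448244 = \left(- \frac{4085}{111422} - \frac{71942}{747}\right) - 448244 = - \frac{8018973019}{83232234} - 448244 = - \frac{37316368470115}{83232234}$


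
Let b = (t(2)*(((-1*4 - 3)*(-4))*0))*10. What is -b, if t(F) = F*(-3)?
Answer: 0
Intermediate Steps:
t(F) = -3*F
b = 0 (b = ((-3*2)*(((-1*4 - 3)*(-4))*0))*10 = -6*(-4 - 3)*(-4)*0*10 = -6*(-7*(-4))*0*10 = -168*0*10 = -6*0*10 = 0*10 = 0)
-b = -1*0 = 0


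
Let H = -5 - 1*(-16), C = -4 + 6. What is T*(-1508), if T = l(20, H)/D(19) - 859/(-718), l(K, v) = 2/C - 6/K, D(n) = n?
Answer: -63424972/34105 ≈ -1859.7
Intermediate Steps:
C = 2
H = 11 (H = -5 + 16 = 11)
l(K, v) = 1 - 6/K (l(K, v) = 2/2 - 6/K = 2*(1/2) - 6/K = 1 - 6/K)
T = 42059/34105 (T = ((-6 + 20)/20)/19 - 859/(-718) = ((1/20)*14)*(1/19) - 859*(-1/718) = (7/10)*(1/19) + 859/718 = 7/190 + 859/718 = 42059/34105 ≈ 1.2332)
T*(-1508) = (42059/34105)*(-1508) = -63424972/34105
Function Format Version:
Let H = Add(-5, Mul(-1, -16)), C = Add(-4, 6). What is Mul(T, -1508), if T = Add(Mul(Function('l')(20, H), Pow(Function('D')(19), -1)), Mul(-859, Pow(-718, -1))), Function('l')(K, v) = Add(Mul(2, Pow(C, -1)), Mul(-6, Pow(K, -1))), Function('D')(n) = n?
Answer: Rational(-63424972, 34105) ≈ -1859.7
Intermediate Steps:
C = 2
H = 11 (H = Add(-5, 16) = 11)
Function('l')(K, v) = Add(1, Mul(-6, Pow(K, -1))) (Function('l')(K, v) = Add(Mul(2, Pow(2, -1)), Mul(-6, Pow(K, -1))) = Add(Mul(2, Rational(1, 2)), Mul(-6, Pow(K, -1))) = Add(1, Mul(-6, Pow(K, -1))))
T = Rational(42059, 34105) (T = Add(Mul(Mul(Pow(20, -1), Add(-6, 20)), Pow(19, -1)), Mul(-859, Pow(-718, -1))) = Add(Mul(Mul(Rational(1, 20), 14), Rational(1, 19)), Mul(-859, Rational(-1, 718))) = Add(Mul(Rational(7, 10), Rational(1, 19)), Rational(859, 718)) = Add(Rational(7, 190), Rational(859, 718)) = Rational(42059, 34105) ≈ 1.2332)
Mul(T, -1508) = Mul(Rational(42059, 34105), -1508) = Rational(-63424972, 34105)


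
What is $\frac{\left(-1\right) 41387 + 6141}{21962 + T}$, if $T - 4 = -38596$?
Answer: $\frac{17623}{8315} \approx 2.1194$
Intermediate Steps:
$T = -38592$ ($T = 4 - 38596 = -38592$)
$\frac{\left(-1\right) 41387 + 6141}{21962 + T} = \frac{\left(-1\right) 41387 + 6141}{21962 - 38592} = \frac{-41387 + 6141}{-16630} = \left(-35246\right) \left(- \frac{1}{16630}\right) = \frac{17623}{8315}$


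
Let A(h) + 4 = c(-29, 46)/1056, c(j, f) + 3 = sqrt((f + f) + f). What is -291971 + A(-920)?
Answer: -102775201/352 + sqrt(138)/1056 ≈ -2.9198e+5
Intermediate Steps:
c(j, f) = -3 + sqrt(3)*sqrt(f) (c(j, f) = -3 + sqrt((f + f) + f) = -3 + sqrt(2*f + f) = -3 + sqrt(3*f) = -3 + sqrt(3)*sqrt(f))
A(h) = -1409/352 + sqrt(138)/1056 (A(h) = -4 + (-3 + sqrt(3)*sqrt(46))/1056 = -4 + (-3 + sqrt(138))*(1/1056) = -4 + (-1/352 + sqrt(138)/1056) = -1409/352 + sqrt(138)/1056)
-291971 + A(-920) = -291971 + (-1409/352 + sqrt(138)/1056) = -102775201/352 + sqrt(138)/1056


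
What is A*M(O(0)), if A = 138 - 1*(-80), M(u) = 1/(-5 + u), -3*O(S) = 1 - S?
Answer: -327/8 ≈ -40.875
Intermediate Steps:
O(S) = -1/3 + S/3 (O(S) = -(1 - S)/3 = -1/3 + S/3)
A = 218 (A = 138 + 80 = 218)
A*M(O(0)) = 218/(-5 + (-1/3 + (1/3)*0)) = 218/(-5 + (-1/3 + 0)) = 218/(-5 - 1/3) = 218/(-16/3) = 218*(-3/16) = -327/8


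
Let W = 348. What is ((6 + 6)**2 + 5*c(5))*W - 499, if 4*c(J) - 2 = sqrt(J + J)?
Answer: 50483 + 435*sqrt(10) ≈ 51859.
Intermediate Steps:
c(J) = 1/2 + sqrt(2)*sqrt(J)/4 (c(J) = 1/2 + sqrt(J + J)/4 = 1/2 + sqrt(2*J)/4 = 1/2 + (sqrt(2)*sqrt(J))/4 = 1/2 + sqrt(2)*sqrt(J)/4)
((6 + 6)**2 + 5*c(5))*W - 499 = ((6 + 6)**2 + 5*(1/2 + sqrt(2)*sqrt(5)/4))*348 - 499 = (12**2 + 5*(1/2 + sqrt(10)/4))*348 - 499 = (144 + (5/2 + 5*sqrt(10)/4))*348 - 499 = (293/2 + 5*sqrt(10)/4)*348 - 499 = (50982 + 435*sqrt(10)) - 499 = 50483 + 435*sqrt(10)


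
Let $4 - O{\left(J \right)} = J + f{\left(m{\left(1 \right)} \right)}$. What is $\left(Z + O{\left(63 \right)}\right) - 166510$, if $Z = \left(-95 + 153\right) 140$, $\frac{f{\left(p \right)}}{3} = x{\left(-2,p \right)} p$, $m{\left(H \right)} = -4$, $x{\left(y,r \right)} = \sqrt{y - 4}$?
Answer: $-158449 + 12 i \sqrt{6} \approx -1.5845 \cdot 10^{5} + 29.394 i$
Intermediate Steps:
$x{\left(y,r \right)} = \sqrt{-4 + y}$
$f{\left(p \right)} = 3 i p \sqrt{6}$ ($f{\left(p \right)} = 3 \sqrt{-4 - 2} p = 3 \sqrt{-6} p = 3 i \sqrt{6} p = 3 i p \sqrt{6}$)
$Z = 8120$ ($Z = 58 \cdot 140 = 8120$)
$O{\left(J \right)} = 4 - J + 12 i \sqrt{6}$ ($O{\left(J \right)} = 4 - \left(J + 3 i \left(-4\right) \sqrt{6}\right) = 4 - \left(J - 12 i \sqrt{6}\right) = 4 - J + 12 i \sqrt{6}$)
$\left(Z + O{\left(63 \right)}\right) - 166510 = \left(8120 + \left(4 - 63 + 12 i \sqrt{6}\right)\right) - 166510 = \left(8120 - \left(59 - 12 i \sqrt{6}\right)\right) - 166510 = \left(8061 + 12 i \sqrt{6}\right) - 166510 = -158449 + 12 i \sqrt{6}$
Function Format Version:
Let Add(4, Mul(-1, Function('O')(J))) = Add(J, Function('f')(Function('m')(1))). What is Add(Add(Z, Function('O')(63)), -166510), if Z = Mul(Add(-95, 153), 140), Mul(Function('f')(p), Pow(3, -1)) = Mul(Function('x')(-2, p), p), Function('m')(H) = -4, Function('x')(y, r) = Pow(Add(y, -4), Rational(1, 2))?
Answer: Add(-158449, Mul(12, I, Pow(6, Rational(1, 2)))) ≈ Add(-1.5845e+5, Mul(29.394, I))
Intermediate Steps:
Function('x')(y, r) = Pow(Add(-4, y), Rational(1, 2))
Function('f')(p) = Mul(3, I, p, Pow(6, Rational(1, 2))) (Function('f')(p) = Mul(3, Mul(Pow(Add(-4, -2), Rational(1, 2)), p)) = Mul(3, Mul(Pow(-6, Rational(1, 2)), p)) = Mul(3, Mul(Mul(I, Pow(6, Rational(1, 2))), p)) = Mul(3, Mul(I, p, Pow(6, Rational(1, 2)))) = Mul(3, I, p, Pow(6, Rational(1, 2))))
Z = 8120 (Z = Mul(58, 140) = 8120)
Function('O')(J) = Add(4, Mul(-1, J), Mul(12, I, Pow(6, Rational(1, 2)))) (Function('O')(J) = Add(4, Mul(-1, Add(J, Mul(3, I, -4, Pow(6, Rational(1, 2)))))) = Add(4, Mul(-1, Add(J, Mul(-12, I, Pow(6, Rational(1, 2)))))) = Add(4, Add(Mul(-1, J), Mul(12, I, Pow(6, Rational(1, 2))))) = Add(4, Mul(-1, J), Mul(12, I, Pow(6, Rational(1, 2)))))
Add(Add(Z, Function('O')(63)), -166510) = Add(Add(8120, Add(4, Mul(-1, 63), Mul(12, I, Pow(6, Rational(1, 2))))), -166510) = Add(Add(8120, Add(4, -63, Mul(12, I, Pow(6, Rational(1, 2))))), -166510) = Add(Add(8120, Add(-59, Mul(12, I, Pow(6, Rational(1, 2))))), -166510) = Add(Add(8061, Mul(12, I, Pow(6, Rational(1, 2)))), -166510) = Add(-158449, Mul(12, I, Pow(6, Rational(1, 2))))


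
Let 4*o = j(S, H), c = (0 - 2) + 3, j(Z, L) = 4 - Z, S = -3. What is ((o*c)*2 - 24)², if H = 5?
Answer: 1681/4 ≈ 420.25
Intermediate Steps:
c = 1 (c = -2 + 3 = 1)
o = 7/4 (o = (4 - 1*(-3))/4 = (4 + 3)/4 = (¼)*7 = 7/4 ≈ 1.7500)
((o*c)*2 - 24)² = (((7/4)*1)*2 - 24)² = ((7/4)*2 - 24)² = (7/2 - 24)² = (-41/2)² = 1681/4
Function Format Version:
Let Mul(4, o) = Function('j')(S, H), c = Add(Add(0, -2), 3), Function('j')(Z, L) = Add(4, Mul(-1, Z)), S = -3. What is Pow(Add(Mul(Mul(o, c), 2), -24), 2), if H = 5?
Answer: Rational(1681, 4) ≈ 420.25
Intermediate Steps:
c = 1 (c = Add(-2, 3) = 1)
o = Rational(7, 4) (o = Mul(Rational(1, 4), Add(4, Mul(-1, -3))) = Mul(Rational(1, 4), Add(4, 3)) = Mul(Rational(1, 4), 7) = Rational(7, 4) ≈ 1.7500)
Pow(Add(Mul(Mul(o, c), 2), -24), 2) = Pow(Add(Mul(Mul(Rational(7, 4), 1), 2), -24), 2) = Pow(Add(Mul(Rational(7, 4), 2), -24), 2) = Pow(Add(Rational(7, 2), -24), 2) = Pow(Rational(-41, 2), 2) = Rational(1681, 4)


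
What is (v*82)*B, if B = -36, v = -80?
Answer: 236160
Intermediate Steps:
(v*82)*B = -80*82*(-36) = -6560*(-36) = 236160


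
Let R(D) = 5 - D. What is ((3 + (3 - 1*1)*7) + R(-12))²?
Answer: 1156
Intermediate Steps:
((3 + (3 - 1*1)*7) + R(-12))² = ((3 + (3 - 1*1)*7) + (5 - 1*(-12)))² = ((3 + (3 - 1)*7) + (5 + 12))² = ((3 + 2*7) + 17)² = ((3 + 14) + 17)² = (17 + 17)² = 34² = 1156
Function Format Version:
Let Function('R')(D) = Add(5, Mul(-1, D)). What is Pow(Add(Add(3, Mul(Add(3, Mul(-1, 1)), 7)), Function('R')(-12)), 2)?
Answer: 1156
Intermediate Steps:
Pow(Add(Add(3, Mul(Add(3, Mul(-1, 1)), 7)), Function('R')(-12)), 2) = Pow(Add(Add(3, Mul(Add(3, Mul(-1, 1)), 7)), Add(5, Mul(-1, -12))), 2) = Pow(Add(Add(3, Mul(Add(3, -1), 7)), Add(5, 12)), 2) = Pow(Add(Add(3, Mul(2, 7)), 17), 2) = Pow(Add(Add(3, 14), 17), 2) = Pow(Add(17, 17), 2) = Pow(34, 2) = 1156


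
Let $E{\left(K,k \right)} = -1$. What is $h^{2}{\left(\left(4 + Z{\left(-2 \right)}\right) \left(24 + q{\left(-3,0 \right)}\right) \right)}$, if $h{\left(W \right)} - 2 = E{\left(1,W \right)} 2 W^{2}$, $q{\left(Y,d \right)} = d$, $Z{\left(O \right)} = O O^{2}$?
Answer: $339664900$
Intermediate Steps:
$Z{\left(O \right)} = O^{3}$
$h{\left(W \right)} = 2 - 2 W^{2}$
$h^{2}{\left(\left(4 + Z{\left(-2 \right)}\right) \left(24 + q{\left(-3,0 \right)}\right) \right)} = \left(2 - 2 \left(\left(4 + \left(-2\right)^{3}\right) \left(24 + 0\right)\right)^{2}\right)^{2} = \left(2 - 2 \left(\left(4 - 8\right) 24\right)^{2}\right)^{2} = \left(2 - 2 \left(\left(-4\right) 24\right)^{2}\right)^{2} = \left(2 - 2 \left(-96\right)^{2}\right)^{2} = \left(2 - 18432\right)^{2} = \left(-18430\right)^{2} = 339664900$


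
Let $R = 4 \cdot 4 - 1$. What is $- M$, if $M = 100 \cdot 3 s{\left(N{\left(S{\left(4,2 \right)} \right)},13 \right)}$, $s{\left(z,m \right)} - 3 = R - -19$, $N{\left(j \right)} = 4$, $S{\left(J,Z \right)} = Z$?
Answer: $-11100$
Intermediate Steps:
$R = 15$ ($R = 16 - 1 = 15$)
$s{\left(z,m \right)} = 37$ ($s{\left(z,m \right)} = 3 + \left(15 - -19\right) = 3 + \left(15 + 19\right) = 3 + 34 = 37$)
$M = 11100$ ($M = 100 \cdot 3 \cdot 37 = 100 \cdot 111 = 11100$)
$- M = \left(-1\right) 11100 = -11100$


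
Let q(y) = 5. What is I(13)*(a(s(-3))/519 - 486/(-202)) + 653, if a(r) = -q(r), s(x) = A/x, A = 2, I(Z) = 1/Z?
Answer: 445110503/681447 ≈ 653.18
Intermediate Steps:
s(x) = 2/x
a(r) = -5 (a(r) = -1*5 = -5)
I(13)*(a(s(-3))/519 - 486/(-202)) + 653 = (-5/519 - 486/(-202))/13 + 653 = (-5*1/519 - 486*(-1/202))/13 + 653 = (-5/519 + 243/101)/13 + 653 = (1/13)*(125612/52419) + 653 = 125612/681447 + 653 = 445110503/681447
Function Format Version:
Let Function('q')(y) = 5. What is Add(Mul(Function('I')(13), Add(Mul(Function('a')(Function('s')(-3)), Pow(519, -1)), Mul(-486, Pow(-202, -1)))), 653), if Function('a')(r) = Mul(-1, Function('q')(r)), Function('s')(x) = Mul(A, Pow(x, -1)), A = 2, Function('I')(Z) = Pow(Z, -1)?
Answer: Rational(445110503, 681447) ≈ 653.18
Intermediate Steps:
Function('s')(x) = Mul(2, Pow(x, -1))
Function('a')(r) = -5 (Function('a')(r) = Mul(-1, 5) = -5)
Add(Mul(Function('I')(13), Add(Mul(Function('a')(Function('s')(-3)), Pow(519, -1)), Mul(-486, Pow(-202, -1)))), 653) = Add(Mul(Pow(13, -1), Add(Mul(-5, Pow(519, -1)), Mul(-486, Pow(-202, -1)))), 653) = Add(Mul(Rational(1, 13), Add(Mul(-5, Rational(1, 519)), Mul(-486, Rational(-1, 202)))), 653) = Add(Mul(Rational(1, 13), Add(Rational(-5, 519), Rational(243, 101))), 653) = Add(Mul(Rational(1, 13), Rational(125612, 52419)), 653) = Add(Rational(125612, 681447), 653) = Rational(445110503, 681447)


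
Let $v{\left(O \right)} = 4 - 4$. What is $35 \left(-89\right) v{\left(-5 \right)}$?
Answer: $0$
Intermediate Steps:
$v{\left(O \right)} = 0$ ($v{\left(O \right)} = 4 - 4 = 0$)
$35 \left(-89\right) v{\left(-5 \right)} = 35 \left(-89\right) 0 = \left(-3115\right) 0 = 0$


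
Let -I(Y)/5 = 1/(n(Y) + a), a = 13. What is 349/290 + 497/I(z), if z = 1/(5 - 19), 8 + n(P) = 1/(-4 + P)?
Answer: -7791953/16530 ≈ -471.38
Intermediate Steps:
n(P) = -8 + 1/(-4 + P)
z = -1/14 (z = 1/(-14) = -1/14 ≈ -0.071429)
I(Y) = -5/(13 + (33 - 8*Y)/(-4 + Y)) (I(Y) = -5/((33 - 8*Y)/(-4 + Y) + 13) = -5/(13 + (33 - 8*Y)/(-4 + Y)))
349/290 + 497/I(z) = 349/290 + 497/((5*(4 - 1*(-1/14))/(-19 + 5*(-1/14)))) = 349*(1/290) + 497/((5*(4 + 1/14)/(-19 - 5/14))) = 349/290 + 497/((5*(57/14)/(-271/14))) = 349/290 + 497/((5*(-14/271)*(57/14))) = 349/290 + 497/(-285/271) = 349/290 + 497*(-271/285) = 349/290 - 134687/285 = -7791953/16530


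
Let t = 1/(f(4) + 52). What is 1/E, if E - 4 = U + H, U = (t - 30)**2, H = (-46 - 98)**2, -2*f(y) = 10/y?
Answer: 41209/891714056 ≈ 4.6213e-5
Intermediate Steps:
f(y) = -5/y
t = 4/203 (t = 1/(-5/4 + 52) = 1/(203/4) = 4/203 ≈ 0.019704)
H = 20736 (H = (-144)**2 = 20736)
U = 37039396/41209 (U = (4/203 - 30)**2 = (-6086/203)**2 = 37039396/41209 ≈ 898.82)
E = 891714056/41209 (E = 4 + (37039396/41209 + 20736) = 4 + 891549220/41209 = 891714056/41209 ≈ 21639.)
1/E = 1/(891714056/41209) = 41209/891714056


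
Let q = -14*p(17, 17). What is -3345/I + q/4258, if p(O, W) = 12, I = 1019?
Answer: -7207101/2169451 ≈ -3.3221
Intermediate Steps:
q = -168 (q = -14*12 = -168)
-3345/I + q/4258 = -3345/1019 - 168/4258 = -3345*1/1019 - 168*1/4258 = -3345/1019 - 84/2129 = -7207101/2169451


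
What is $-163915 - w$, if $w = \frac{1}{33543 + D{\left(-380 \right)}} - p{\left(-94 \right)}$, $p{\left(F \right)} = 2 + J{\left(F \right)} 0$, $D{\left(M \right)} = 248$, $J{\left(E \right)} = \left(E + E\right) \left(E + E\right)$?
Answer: $- \frac{5538784184}{33791} \approx -1.6391 \cdot 10^{5}$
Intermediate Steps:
$J{\left(E \right)} = 4 E^{2}$ ($J{\left(E \right)} = 2 E 2 E = 4 E^{2}$)
$p{\left(F \right)} = 2$ ($p{\left(F \right)} = 2 + 4 F^{2} \cdot 0 = 2 + 0 = 2$)
$w = - \frac{67581}{33791}$ ($w = \frac{1}{33543 + 248} - 2 = \frac{1}{33791} - 2 = - \frac{67581}{33791} \approx -2.0$)
$-163915 - w = -163915 - - \frac{67581}{33791} = -163915 + \frac{67581}{33791} = - \frac{5538784184}{33791}$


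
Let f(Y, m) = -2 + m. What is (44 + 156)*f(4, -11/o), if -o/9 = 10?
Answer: -3380/9 ≈ -375.56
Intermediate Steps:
o = -90 (o = -9*10 = -90)
(44 + 156)*f(4, -11/o) = (44 + 156)*(-2 - 11/(-90)) = 200*(-2 - 11*(-1/90)) = 200*(-2 + 11/90) = 200*(-169/90) = -3380/9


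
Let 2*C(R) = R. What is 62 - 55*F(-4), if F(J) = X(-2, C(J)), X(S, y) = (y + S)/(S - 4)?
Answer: 76/3 ≈ 25.333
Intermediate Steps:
C(R) = R/2
X(S, y) = (S + y)/(-4 + S)
F(J) = ⅓ - J/12 (F(J) = (-2 + J/2)/(-4 - 2) = (-2 + J/2)/(-6) = -(-2 + J/2)/6 = ⅓ - J/12)
62 - 55*F(-4) = 62 - 55*(⅓ - 1/12*(-4)) = 62 - 55*(⅓ + ⅓) = 62 - 55*⅔ = 62 - 110/3 = 76/3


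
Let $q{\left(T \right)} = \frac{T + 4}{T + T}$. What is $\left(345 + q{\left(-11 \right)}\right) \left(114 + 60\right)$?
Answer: $\frac{660939}{11} \approx 60085.0$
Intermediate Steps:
$q{\left(T \right)} = \frac{4 + T}{2 T}$
$\left(345 + q{\left(-11 \right)}\right) \left(114 + 60\right) = \left(345 + \frac{4 - 11}{2 \left(-11\right)}\right) \left(114 + 60\right) = \left(345 + \frac{1}{2} \left(- \frac{1}{11}\right) \left(-7\right)\right) 174 = \left(345 + \frac{7}{22}\right) 174 = \frac{7597}{22} \cdot 174 = \frac{660939}{11}$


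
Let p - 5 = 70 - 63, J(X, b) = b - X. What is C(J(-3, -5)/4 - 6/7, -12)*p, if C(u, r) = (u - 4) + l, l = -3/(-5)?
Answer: -1998/35 ≈ -57.086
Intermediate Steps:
l = ⅗ (l = -3*(-⅕) = ⅗ ≈ 0.60000)
p = 12 (p = 5 + (70 - 63) = 5 + 7 = 12)
C(u, r) = -17/5 + u (C(u, r) = (u - 4) + ⅗ = (-4 + u) + ⅗ = -17/5 + u)
C(J(-3, -5)/4 - 6/7, -12)*p = (-17/5 + ((-5 - 1*(-3))/4 - 6/7))*12 = (-17/5 + ((-5 + 3)*(¼) - 6*⅐))*12 = (-17/5 + (-2*¼ - 6/7))*12 = (-17/5 + (-½ - 6/7))*12 = (-17/5 - 19/14)*12 = -333/70*12 = -1998/35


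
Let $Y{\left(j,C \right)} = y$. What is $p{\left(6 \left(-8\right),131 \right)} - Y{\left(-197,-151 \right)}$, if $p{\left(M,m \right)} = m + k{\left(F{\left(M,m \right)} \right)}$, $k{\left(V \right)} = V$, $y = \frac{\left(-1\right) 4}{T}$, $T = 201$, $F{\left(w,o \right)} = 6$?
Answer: $\frac{27541}{201} \approx 137.02$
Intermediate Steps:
$y = - \frac{4}{201}$ ($y = \frac{\left(-1\right) 4}{201} = \left(-4\right) \frac{1}{201} = - \frac{4}{201} \approx -0.019901$)
$Y{\left(j,C \right)} = - \frac{4}{201}$
$p{\left(M,m \right)} = 6 + m$ ($p{\left(M,m \right)} = m + 6 = 6 + m$)
$p{\left(6 \left(-8\right),131 \right)} - Y{\left(-197,-151 \right)} = \left(6 + 131\right) - - \frac{4}{201} = 137 + \frac{4}{201} = \frac{27541}{201}$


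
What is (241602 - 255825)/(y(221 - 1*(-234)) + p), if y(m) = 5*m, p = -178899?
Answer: 14223/176624 ≈ 0.080527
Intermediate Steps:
(241602 - 255825)/(y(221 - 1*(-234)) + p) = (241602 - 255825)/(5*(221 - 1*(-234)) - 178899) = -14223/(5*(221 + 234) - 178899) = -14223/(5*455 - 178899) = -14223/(2275 - 178899) = -14223/(-176624) = -14223*(-1/176624) = 14223/176624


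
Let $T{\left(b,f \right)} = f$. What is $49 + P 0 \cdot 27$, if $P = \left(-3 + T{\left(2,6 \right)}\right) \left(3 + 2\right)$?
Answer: $49$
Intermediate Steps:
$P = 15$ ($P = \left(-3 + 6\right) \left(3 + 2\right) = 3 \cdot 5 = 15$)
$49 + P 0 \cdot 27 = 49 + 15 \cdot 0 \cdot 27 = 49 + 0 \cdot 27 = 49 + 0 = 49$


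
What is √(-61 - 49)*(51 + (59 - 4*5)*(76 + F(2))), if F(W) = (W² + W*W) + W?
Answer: 3405*I*√110 ≈ 35712.0*I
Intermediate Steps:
F(W) = W + 2*W² (F(W) = (W² + W²) + W = 2*W² + W = W + 2*W²)
√(-61 - 49)*(51 + (59 - 4*5)*(76 + F(2))) = √(-61 - 49)*(51 + (59 - 4*5)*(76 + 2*(1 + 2*2))) = √(-110)*(51 + (59 - 20)*(76 + 2*(1 + 4))) = (I*√110)*(51 + 39*(76 + 2*5)) = (I*√110)*(51 + 39*(76 + 10)) = (I*√110)*(51 + 39*86) = (I*√110)*(51 + 3354) = (I*√110)*3405 = 3405*I*√110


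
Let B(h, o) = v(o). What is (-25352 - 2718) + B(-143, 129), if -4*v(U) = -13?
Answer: -112267/4 ≈ -28067.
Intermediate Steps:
v(U) = 13/4 (v(U) = -1/4*(-13) = 13/4)
B(h, o) = 13/4
(-25352 - 2718) + B(-143, 129) = (-25352 - 2718) + 13/4 = -28070 + 13/4 = -112267/4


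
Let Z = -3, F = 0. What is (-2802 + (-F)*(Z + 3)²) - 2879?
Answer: -5681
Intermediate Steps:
(-2802 + (-F)*(Z + 3)²) - 2879 = (-2802 + (-1*0)*(-3 + 3)²) - 2879 = (-2802 + 0*0²) - 2879 = (-2802 + 0*0) - 2879 = (-2802 + 0) - 2879 = -2802 - 2879 = -5681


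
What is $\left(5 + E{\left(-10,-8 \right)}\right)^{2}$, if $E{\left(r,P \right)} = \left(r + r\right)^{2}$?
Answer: $164025$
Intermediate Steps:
$E{\left(r,P \right)} = 4 r^{2}$ ($E{\left(r,P \right)} = \left(2 r\right)^{2} = 4 r^{2}$)
$\left(5 + E{\left(-10,-8 \right)}\right)^{2} = \left(5 + 4 \left(-10\right)^{2}\right)^{2} = \left(5 + 4 \cdot 100\right)^{2} = \left(5 + 400\right)^{2} = 405^{2} = 164025$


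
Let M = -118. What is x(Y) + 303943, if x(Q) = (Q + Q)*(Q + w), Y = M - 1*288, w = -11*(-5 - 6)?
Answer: 535363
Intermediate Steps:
w = 121 (w = -11*(-11) = 121)
Y = -406 (Y = -118 - 1*288 = -118 - 288 = -406)
x(Q) = 2*Q*(121 + Q) (x(Q) = (Q + Q)*(Q + 121) = (2*Q)*(121 + Q) = 2*Q*(121 + Q))
x(Y) + 303943 = 2*(-406)*(121 - 406) + 303943 = 2*(-406)*(-285) + 303943 = 231420 + 303943 = 535363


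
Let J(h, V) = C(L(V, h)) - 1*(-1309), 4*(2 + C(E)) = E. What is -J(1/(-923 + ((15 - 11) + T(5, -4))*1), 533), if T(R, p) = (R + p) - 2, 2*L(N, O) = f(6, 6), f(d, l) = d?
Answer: -5231/4 ≈ -1307.8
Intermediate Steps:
L(N, O) = 3 (L(N, O) = (½)*6 = 3)
C(E) = -2 + E/4
T(R, p) = -2 + R + p
J(h, V) = 5231/4 (J(h, V) = (-2 + (¼)*3) - 1*(-1309) = (-2 + ¾) + 1309 = -5/4 + 1309 = 5231/4)
-J(1/(-923 + ((15 - 11) + T(5, -4))*1), 533) = -1*5231/4 = -5231/4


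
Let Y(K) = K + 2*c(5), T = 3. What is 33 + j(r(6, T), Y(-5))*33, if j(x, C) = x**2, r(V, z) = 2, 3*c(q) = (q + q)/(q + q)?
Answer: 165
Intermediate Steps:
c(q) = 1/3 (c(q) = ((q + q)/(q + q))/3 = ((2*q)/((2*q)))/3 = ((2*q)*(1/(2*q)))/3 = (1/3)*1 = 1/3)
Y(K) = 2/3 + K (Y(K) = K + 2*(1/3) = K + 2/3 = 2/3 + K)
33 + j(r(6, T), Y(-5))*33 = 33 + 2**2*33 = 33 + 4*33 = 33 + 132 = 165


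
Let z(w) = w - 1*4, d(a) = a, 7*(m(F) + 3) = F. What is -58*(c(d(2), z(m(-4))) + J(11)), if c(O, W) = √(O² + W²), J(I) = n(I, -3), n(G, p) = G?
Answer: -638 - 58*√3005/7 ≈ -1092.2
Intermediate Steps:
m(F) = -3 + F/7
J(I) = I
z(w) = -4 + w (z(w) = w - 4 = -4 + w)
-58*(c(d(2), z(m(-4))) + J(11)) = -58*(√(2² + (-4 + (-3 + (⅐)*(-4)))²) + 11) = -58*(√(4 + (-4 + (-3 - 4/7))²) + 11) = -58*(√(4 + (-4 - 25/7)²) + 11) = -58*(√(4 + (-53/7)²) + 11) = -58*(√(4 + 2809/49) + 11) = -58*(√(3005/49) + 11) = -58*(√3005/7 + 11) = -58*(11 + √3005/7) = -638 - 58*√3005/7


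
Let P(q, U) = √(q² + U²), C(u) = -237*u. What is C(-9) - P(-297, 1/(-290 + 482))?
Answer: 2133 - √3251736577/192 ≈ 1836.0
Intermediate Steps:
P(q, U) = √(U² + q²)
C(-9) - P(-297, 1/(-290 + 482)) = -237*(-9) - √((1/(-290 + 482))² + (-297)²) = 2133 - √((1/192)² + 88209) = 2133 - √(1/36864 + 88209) = 2133 - √(3251736577/36864) = 2133 - √3251736577/192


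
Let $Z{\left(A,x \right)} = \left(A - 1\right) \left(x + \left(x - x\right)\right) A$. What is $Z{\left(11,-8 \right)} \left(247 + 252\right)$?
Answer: $-439120$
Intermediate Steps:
$Z{\left(A,x \right)} = A x \left(-1 + A\right)$ ($Z{\left(A,x \right)} = \left(-1 + A\right) \left(x + 0\right) A = \left(-1 + A\right) x A = x \left(-1 + A\right) A = A x \left(-1 + A\right)$)
$Z{\left(11,-8 \right)} \left(247 + 252\right) = 11 \left(-8\right) \left(-1 + 11\right) \left(247 + 252\right) = 11 \left(-8\right) 10 \cdot 499 = \left(-880\right) 499 = -439120$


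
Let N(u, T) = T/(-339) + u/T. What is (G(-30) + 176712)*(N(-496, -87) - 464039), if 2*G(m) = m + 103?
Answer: -806310544253243/9831 ≈ -8.2017e+10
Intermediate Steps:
N(u, T) = -T/339 + u/T (N(u, T) = T*(-1/339) + u/T = -T/339 + u/T)
G(m) = 103/2 + m/2 (G(m) = (m + 103)/2 = (103 + m)/2 = 103/2 + m/2)
(G(-30) + 176712)*(N(-496, -87) - 464039) = ((103/2 + (½)*(-30)) + 176712)*((-1/339*(-87) - 496/(-87)) - 464039) = ((103/2 - 15) + 176712)*((29/113 - 496*(-1/87)) - 464039) = (73/2 + 176712)*((29/113 + 496/87) - 464039) = 353497*(58571/9831 - 464039)/2 = (353497/2)*(-4561908838/9831) = -806310544253243/9831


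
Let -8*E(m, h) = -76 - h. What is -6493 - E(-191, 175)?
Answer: -52195/8 ≈ -6524.4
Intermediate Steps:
E(m, h) = 19/2 + h/8 (E(m, h) = -(-76 - h)/8 = 19/2 + h/8)
-6493 - E(-191, 175) = -6493 - (19/2 + (⅛)*175) = -6493 - (19/2 + 175/8) = -6493 - 1*251/8 = -6493 - 251/8 = -52195/8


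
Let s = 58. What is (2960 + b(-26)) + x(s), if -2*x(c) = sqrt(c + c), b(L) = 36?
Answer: 2996 - sqrt(29) ≈ 2990.6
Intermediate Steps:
x(c) = -sqrt(2)*sqrt(c)/2 (x(c) = -sqrt(c + c)/2 = -sqrt(2)*sqrt(c)/2)
(2960 + b(-26)) + x(s) = (2960 + 36) - sqrt(2)*sqrt(58)/2 = 2996 - sqrt(29)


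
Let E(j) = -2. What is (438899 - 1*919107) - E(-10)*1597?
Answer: -477014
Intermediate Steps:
(438899 - 1*919107) - E(-10)*1597 = (438899 - 1*919107) - (-2)*1597 = (438899 - 919107) - 1*(-3194) = -480208 + 3194 = -477014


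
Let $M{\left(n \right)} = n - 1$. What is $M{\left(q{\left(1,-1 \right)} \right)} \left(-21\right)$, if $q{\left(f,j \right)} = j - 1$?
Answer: $63$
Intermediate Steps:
$q{\left(f,j \right)} = -1 + j$
$M{\left(n \right)} = -1 + n$ ($M{\left(n \right)} = n - 1 = -1 + n$)
$M{\left(q{\left(1,-1 \right)} \right)} \left(-21\right) = \left(-1 - 2\right) \left(-21\right) = \left(-3\right) \left(-21\right) = 63$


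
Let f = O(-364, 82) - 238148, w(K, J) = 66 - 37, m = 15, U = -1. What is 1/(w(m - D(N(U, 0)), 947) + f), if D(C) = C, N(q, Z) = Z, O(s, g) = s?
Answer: -1/238483 ≈ -4.1932e-6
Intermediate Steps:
w(K, J) = 29
f = -238512 (f = -364 - 238148 = -238512)
1/(w(m - D(N(U, 0)), 947) + f) = 1/(29 - 238512) = 1/(-238483) = -1/238483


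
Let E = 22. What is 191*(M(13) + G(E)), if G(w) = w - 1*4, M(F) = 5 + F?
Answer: 6876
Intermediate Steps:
G(w) = -4 + w (G(w) = w - 4 = -4 + w)
191*(M(13) + G(E)) = 191*((5 + 13) + (-4 + 22)) = 191*(18 + 18) = 191*36 = 6876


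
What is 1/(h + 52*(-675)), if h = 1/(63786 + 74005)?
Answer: -137791/4836464099 ≈ -2.8490e-5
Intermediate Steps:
h = 1/137791 ≈ 7.2574e-6
1/(h + 52*(-675)) = 1/(1/137791 + 52*(-675)) = 1/(1/137791 - 35100) = 1/(-4836464099/137791) = -137791/4836464099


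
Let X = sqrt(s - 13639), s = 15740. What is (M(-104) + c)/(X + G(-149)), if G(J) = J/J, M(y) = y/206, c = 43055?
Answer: -4434613/216300 + 4434613*sqrt(2101)/216300 ≈ 919.25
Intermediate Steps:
M(y) = y/206 (M(y) = y*(1/206) = y/206)
G(J) = 1
X = sqrt(2101) (X = sqrt(15740 - 13639) = sqrt(2101) ≈ 45.837)
(M(-104) + c)/(X + G(-149)) = ((1/206)*(-104) + 43055)/(sqrt(2101) + 1) = (-52/103 + 43055)/(1 + sqrt(2101)) = 4434613/(103*(1 + sqrt(2101)))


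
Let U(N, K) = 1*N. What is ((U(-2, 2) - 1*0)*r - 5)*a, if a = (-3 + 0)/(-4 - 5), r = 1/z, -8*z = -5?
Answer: -41/15 ≈ -2.7333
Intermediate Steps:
U(N, K) = N
z = 5/8 (z = -1/8*(-5) = 5/8 ≈ 0.62500)
r = 8/5 (r = 1/(5/8) = 8/5 ≈ 1.6000)
a = 1/3 (a = -3/(-9) = -3*(-1/9) = 1/3 ≈ 0.33333)
((U(-2, 2) - 1*0)*r - 5)*a = ((-2 - 1*0)*(8/5) - 5)*(1/3) = ((-2 + 0)*(8/5) - 5)*(1/3) = (-2*8/5 - 5)*(1/3) = (-16/5 - 5)*(1/3) = -41/5*1/3 = -41/15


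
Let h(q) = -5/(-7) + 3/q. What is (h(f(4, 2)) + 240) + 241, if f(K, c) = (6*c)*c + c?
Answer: 87693/182 ≈ 481.83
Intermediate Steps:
f(K, c) = c + 6*c² (f(K, c) = 6*c² + c = c + 6*c²)
h(q) = 5/7 + 3/q (h(q) = -5*(-⅐) + 3/q = 5/7 + 3/q)
(h(f(4, 2)) + 240) + 241 = ((5/7 + 3/((2*(1 + 6*2)))) + 240) + 241 = ((5/7 + 3/((2*(1 + 12)))) + 240) + 241 = ((5/7 + 3/((2*13))) + 240) + 241 = ((5/7 + 3/26) + 240) + 241 = (151/182 + 240) + 241 = 43831/182 + 241 = 87693/182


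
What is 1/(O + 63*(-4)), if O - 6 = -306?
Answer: -1/552 ≈ -0.0018116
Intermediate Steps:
O = -300 (O = 6 - 306 = -300)
1/(O + 63*(-4)) = 1/(-300 + 63*(-4)) = 1/(-300 - 252) = 1/(-552) = -1/552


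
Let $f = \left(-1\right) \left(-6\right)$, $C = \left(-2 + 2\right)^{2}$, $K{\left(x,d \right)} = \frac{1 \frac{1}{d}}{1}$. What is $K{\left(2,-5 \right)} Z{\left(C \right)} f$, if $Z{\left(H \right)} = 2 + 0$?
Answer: $- \frac{12}{5} \approx -2.4$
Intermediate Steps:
$K{\left(x,d \right)} = \frac{1}{d}$ ($K{\left(x,d \right)} = \frac{1}{d} 1 = \frac{1}{d}$)
$C = 0$ ($C = 0^{2} = 0$)
$f = 6$
$Z{\left(H \right)} = 2$
$K{\left(2,-5 \right)} Z{\left(C \right)} f = \frac{1}{-5} \cdot 2 \cdot 6 = \left(- \frac{1}{5}\right) 2 \cdot 6 = \left(- \frac{2}{5}\right) 6 = - \frac{12}{5}$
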